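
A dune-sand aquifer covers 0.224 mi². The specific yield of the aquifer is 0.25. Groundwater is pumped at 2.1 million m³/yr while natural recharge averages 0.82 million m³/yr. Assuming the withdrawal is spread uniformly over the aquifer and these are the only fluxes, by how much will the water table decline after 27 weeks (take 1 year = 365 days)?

A = 0.224 mi² = 5.802 × 10^5 m²
Net abstraction = 2.1 − 0.82 = 1.28 million m³/yr
Q_net = 1.28 million m³/yr = 3507 m³/d
t = 27 weeks = 189 d
ΔV = Q × t = 3507 m³/d × 189 d = 6.628 × 10^5 m³
Δh = ΔV / (Sy × A) = 6.628 × 10^5 / (0.25 × 5.802 × 10^5) = 4.57 m

Δh ≈ 4.57 m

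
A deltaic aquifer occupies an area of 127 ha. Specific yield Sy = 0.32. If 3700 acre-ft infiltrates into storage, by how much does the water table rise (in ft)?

A = 127 ha = 1.27 × 10^6 m²
ΔV = 3700 acre-ft = 4.564 × 10^6 m³
Δh = ΔV / (Sy × A) = 4.564 × 10^6 m³ / (0.32 × 1.27 × 10^6 m²) = 11.23 m
Δh = 11.23 m = 36.84 ft

Δh ≈ 36.8 ft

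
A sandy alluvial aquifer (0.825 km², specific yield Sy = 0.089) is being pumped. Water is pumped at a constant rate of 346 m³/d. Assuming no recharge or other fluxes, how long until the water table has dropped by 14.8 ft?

A = 0.825 km² = 8.25 × 10^5 m²
Δh = 14.8 ft = 4.511 m
ΔV = Sy × A × Δh = 0.089 × 8.25 × 10^5 × 4.511 = 3.312 × 10^5 m³
t = ΔV / Q = 3.312 × 10^5 m³ / 346 m³/d = 957.3 d

t ≈ 957 days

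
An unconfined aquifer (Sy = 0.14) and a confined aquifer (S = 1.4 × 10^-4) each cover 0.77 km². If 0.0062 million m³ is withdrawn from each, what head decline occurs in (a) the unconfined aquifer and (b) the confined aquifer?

A = 0.77 km² = 7.7 × 10^5 m²
ΔV = 0.0062 million m³ = 6200 m³
Unconfined: Δh_u = ΔV/(Sy·A) = 6200/(0.14 × 7.7 × 10^5) = 0.05751 m
Confined: Δh_c = ΔV/(S·A) = 6200/(1.4 × 10^-4 × 7.7 × 10^5) = 57.51 m

Δh_u ≈ 0.0575 m; Δh_c ≈ 57.5 m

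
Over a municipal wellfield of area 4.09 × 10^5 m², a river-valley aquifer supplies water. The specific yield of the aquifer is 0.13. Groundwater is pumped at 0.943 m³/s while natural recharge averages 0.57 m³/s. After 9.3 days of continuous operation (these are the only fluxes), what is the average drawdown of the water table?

Δh ≈ 5.64 m

Net abstraction = 0.943 − 0.57 = 0.373 m³/s
Q_net = 0.373 m³/s = 32230 m³/d
ΔV = Q × t = 32230 m³/d × 9.3 d = 2.997 × 10^5 m³
Δh = ΔV / (Sy × A) = 2.997 × 10^5 / (0.13 × 4.09 × 10^5) = 5.637 m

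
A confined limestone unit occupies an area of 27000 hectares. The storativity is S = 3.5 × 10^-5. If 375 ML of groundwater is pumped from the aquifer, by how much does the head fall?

Δh ≈ 39.7 m

A = 27000 hectares = 2.7 × 10^8 m²
ΔV = 375 ML = 3.75 × 10^5 m³
Δh = ΔV / (S × A) = 3.75 × 10^5 m³ / (3.5 × 10^-5 × 2.7 × 10^8 m²) = 39.68 m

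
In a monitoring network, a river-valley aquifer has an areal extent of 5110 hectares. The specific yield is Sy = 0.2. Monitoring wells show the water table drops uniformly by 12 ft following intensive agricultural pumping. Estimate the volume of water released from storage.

ΔV ≈ 3.74 × 10^7 m³

A = 5110 hectares = 5.11 × 10^7 m²
Δh = 12 ft = 3.658 m
ΔV = Sy × A × Δh = 0.2 × 5.11 × 10^7 m² × 3.658 m = 3.738 × 10^7 m³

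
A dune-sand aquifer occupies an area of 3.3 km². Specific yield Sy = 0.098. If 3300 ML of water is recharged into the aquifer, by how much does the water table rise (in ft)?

Δh ≈ 33.5 ft

A = 3.3 km² = 3.3 × 10^6 m²
ΔV = 3300 ML = 3.3 × 10^6 m³
Δh = ΔV / (Sy × A) = 3.3 × 10^6 m³ / (0.098 × 3.3 × 10^6 m²) = 10.2 m
Δh = 10.2 m = 33.48 ft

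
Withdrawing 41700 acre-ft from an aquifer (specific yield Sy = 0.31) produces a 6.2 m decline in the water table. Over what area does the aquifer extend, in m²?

ΔV = 41700 acre-ft = 5.144 × 10^7 m³
A = ΔV / (Sy × Δh) = 5.144 × 10^7 / (0.31 × 6.2) = 2.676 × 10^7 m²

A ≈ 2.68 × 10^7 m²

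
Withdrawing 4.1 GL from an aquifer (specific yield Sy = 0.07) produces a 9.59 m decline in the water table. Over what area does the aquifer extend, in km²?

A ≈ 6.11 km²

ΔV = 4.1 GL = 4.1 × 10^6 m³
A = ΔV / (Sy × Δh) = 4.1 × 10^6 / (0.07 × 9.59) = 6.108 × 10^6 m²
A = 6.108 × 10^6 m² = 6.108 km²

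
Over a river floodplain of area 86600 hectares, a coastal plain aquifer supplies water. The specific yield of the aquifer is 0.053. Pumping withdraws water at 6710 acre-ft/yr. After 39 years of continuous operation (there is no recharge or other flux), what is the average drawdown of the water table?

Δh ≈ 7.03 m

A = 86600 hectares = 8.66 × 10^8 m²
Q = 6710 acre-ft/yr = 22680 m³/d
t = 39 years = 14240 d
ΔV = Q × t = 22680 m³/d × 14240 d = 3.228 × 10^8 m³
Δh = ΔV / (Sy × A) = 3.228 × 10^8 / (0.053 × 8.66 × 10^8) = 7.033 m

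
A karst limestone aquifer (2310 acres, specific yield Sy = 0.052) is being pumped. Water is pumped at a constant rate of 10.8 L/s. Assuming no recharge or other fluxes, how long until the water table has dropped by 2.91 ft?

A = 2310 acres = 9.348 × 10^6 m²
Δh = 2.91 ft = 0.887 m
ΔV = Sy × A × Δh = 0.052 × 9.348 × 10^6 × 0.887 = 4.312 × 10^5 m³
Q = 10.8 L/s = 933.1 m³/d
t = ΔV / Q = 4.312 × 10^5 m³ / 933.1 m³/d = 462.1 d

t ≈ 462 days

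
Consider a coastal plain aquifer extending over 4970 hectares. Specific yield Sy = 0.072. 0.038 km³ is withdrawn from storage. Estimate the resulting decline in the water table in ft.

Δh ≈ 34.8 ft

A = 4970 hectares = 4.97 × 10^7 m²
ΔV = 0.038 km³ = 3.8 × 10^7 m³
Δh = ΔV / (Sy × A) = 3.8 × 10^7 m³ / (0.072 × 4.97 × 10^7 m²) = 10.62 m
Δh = 10.62 m = 34.84 ft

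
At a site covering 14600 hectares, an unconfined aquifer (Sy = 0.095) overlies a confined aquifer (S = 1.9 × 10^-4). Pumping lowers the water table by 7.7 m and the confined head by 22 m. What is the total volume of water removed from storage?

A = 14600 hectares = 1.46 × 10^8 m²
Unconfined: ΔV_u = Sy × A × Δh_u = 0.095 × 1.46 × 10^8 × 7.7 = 1.068 × 10^8 m³
Confined: ΔV_c = S × A × Δh_c = 1.9 × 10^-4 × 1.46 × 10^8 × 22 = 6.103 × 10^5 m³
Total ΔV = 1.068 × 10^8 + 6.103 × 10^5 = 1.074 × 10^8 m³

ΔV ≈ 1.07 × 10^8 m³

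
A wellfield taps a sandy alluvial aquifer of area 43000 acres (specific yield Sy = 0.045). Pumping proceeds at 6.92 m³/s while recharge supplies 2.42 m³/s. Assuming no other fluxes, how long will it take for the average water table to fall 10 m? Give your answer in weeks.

A = 43000 acres = 1.74 × 10^8 m²
ΔV = Sy × A × Δh = 0.045 × 1.74 × 10^8 × 10 = 7.831 × 10^7 m³
Net withdrawal = 6.92 − 2.42 = 4.5 m³/s = 3.888 × 10^5 m³/d
t = ΔV / Q = 7.831 × 10^7 m³ / 3.888 × 10^5 m³/d = 201.4 d
t = 201.4 d ≈ 28.77 weeks

t ≈ 28.8 weeks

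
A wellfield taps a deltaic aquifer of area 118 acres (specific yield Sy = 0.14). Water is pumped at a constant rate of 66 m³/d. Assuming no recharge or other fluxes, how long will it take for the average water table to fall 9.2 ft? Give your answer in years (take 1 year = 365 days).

t ≈ 7.78 years

A = 118 acres = 4.775 × 10^5 m²
Δh = 9.2 ft = 2.804 m
ΔV = Sy × A × Δh = 0.14 × 4.775 × 10^5 × 2.804 = 1.875 × 10^5 m³
t = ΔV / Q = 1.875 × 10^5 m³ / 66 m³/d = 2840 d
t = 2840 d ≈ 7.782 years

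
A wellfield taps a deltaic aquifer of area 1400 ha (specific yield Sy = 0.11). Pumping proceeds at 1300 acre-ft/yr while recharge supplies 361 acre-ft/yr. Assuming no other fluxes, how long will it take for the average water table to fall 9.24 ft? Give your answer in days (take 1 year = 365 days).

t ≈ 1370 days

A = 1400 ha = 1.4 × 10^7 m²
Δh = 9.24 ft = 2.816 m
ΔV = Sy × A × Δh = 0.11 × 1.4 × 10^7 × 2.816 = 4.337 × 10^6 m³
Net withdrawal = 1300 − 361 = 939 acre-ft/yr = 3173 m³/d
t = ΔV / Q = 4.337 × 10^6 m³ / 3173 m³/d = 1367 d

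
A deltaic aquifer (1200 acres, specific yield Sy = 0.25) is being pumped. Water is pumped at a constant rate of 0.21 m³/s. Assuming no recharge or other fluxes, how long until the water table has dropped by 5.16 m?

t ≈ 345 days

A = 1200 acres = 4.856 × 10^6 m²
ΔV = Sy × A × Δh = 0.25 × 4.856 × 10^6 × 5.16 = 6.265 × 10^6 m³
Q = 0.21 m³/s = 18140 m³/d
t = ΔV / Q = 6.265 × 10^6 m³ / 18140 m³/d = 345.3 d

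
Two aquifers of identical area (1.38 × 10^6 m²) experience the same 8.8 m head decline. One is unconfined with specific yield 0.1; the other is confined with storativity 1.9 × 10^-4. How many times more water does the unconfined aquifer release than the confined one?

Unconfined: ΔV_u = Sy × A × Δh = 0.1 × 1.38 × 10^6 × 8.8 = 1.214 × 10^6 m³
Confined: ΔV_c = S × A × Δh = 1.9 × 10^-4 × 1.38 × 10^6 × 8.8 = 2307 m³
Ratio = ΔV_u / ΔV_c = Sy / S = 0.1 / 1.9 × 10^-4 = 526.3

ΔV_u / ΔV_c ≈ 526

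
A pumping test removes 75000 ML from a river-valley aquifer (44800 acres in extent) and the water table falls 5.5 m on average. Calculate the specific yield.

Sy ≈ 0.075

A = 44800 acres = 1.813 × 10^8 m²
ΔV = 75000 ML = 7.5 × 10^7 m³
Sy = ΔV / (A × Δh) = 7.5 × 10^7 m³ / (1.813 × 10^8 m² × 5.5 m) = 0.07521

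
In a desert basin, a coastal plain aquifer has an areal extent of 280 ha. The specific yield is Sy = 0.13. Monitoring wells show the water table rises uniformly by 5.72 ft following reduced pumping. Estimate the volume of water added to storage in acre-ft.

A = 280 ha = 2.8 × 10^6 m²
Δh = 5.72 ft = 1.743 m
ΔV = Sy × A × Δh = 0.13 × 2.8 × 10^6 m² × 1.743 m = 6.346 × 10^5 m³
ΔV = 6.346 × 10^5 m³ = 514.5 acre-ft

ΔV ≈ 514 acre-ft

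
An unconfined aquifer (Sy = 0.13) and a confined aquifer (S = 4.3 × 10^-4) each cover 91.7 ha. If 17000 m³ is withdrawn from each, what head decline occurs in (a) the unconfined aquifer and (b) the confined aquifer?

Δh_u ≈ 0.143 m; Δh_c ≈ 43.1 m

A = 91.7 ha = 9.17 × 10^5 m²
Unconfined: Δh_u = ΔV/(Sy·A) = 17000/(0.13 × 9.17 × 10^5) = 0.1426 m
Confined: Δh_c = ΔV/(S·A) = 17000/(4.3 × 10^-4 × 9.17 × 10^5) = 43.11 m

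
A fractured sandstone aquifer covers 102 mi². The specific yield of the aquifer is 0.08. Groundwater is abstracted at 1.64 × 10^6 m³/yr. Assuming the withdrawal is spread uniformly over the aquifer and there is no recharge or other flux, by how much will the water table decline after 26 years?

A = 102 mi² = 2.642 × 10^8 m²
Q = 1.64 × 10^6 m³/yr = 4493 m³/d
t = 26 years = 9490 d
ΔV = Q × t = 4493 m³/d × 9490 d = 4.264 × 10^7 m³
Δh = ΔV / (Sy × A) = 4.264 × 10^7 / (0.08 × 2.642 × 10^8) = 2.018 m

Δh ≈ 2.02 m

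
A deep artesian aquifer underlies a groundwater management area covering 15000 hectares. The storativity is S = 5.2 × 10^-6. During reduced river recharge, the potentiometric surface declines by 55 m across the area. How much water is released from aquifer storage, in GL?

ΔV ≈ 0.0429 GL

A = 15000 hectares = 1.5 × 10^8 m²
ΔV = S × A × Δh = 5.2 × 10^-6 × 1.5 × 10^8 m² × 55 m = 42900 m³
ΔV = 42900 m³ = 0.0429 GL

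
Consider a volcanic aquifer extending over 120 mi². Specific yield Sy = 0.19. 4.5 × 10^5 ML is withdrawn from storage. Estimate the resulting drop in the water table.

Δh ≈ 7.62 m

A = 120 mi² = 3.108 × 10^8 m²
ΔV = 4.5 × 10^5 ML = 4.5 × 10^8 m³
Δh = ΔV / (Sy × A) = 4.5 × 10^8 m³ / (0.19 × 3.108 × 10^8 m²) = 7.62 m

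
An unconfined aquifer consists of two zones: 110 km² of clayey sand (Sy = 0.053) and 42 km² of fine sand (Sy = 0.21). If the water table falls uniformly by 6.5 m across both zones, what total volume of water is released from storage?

ΔV ≈ 9.52 × 10^7 m³

A₁ = 110 km² = 1.1 × 10^8 m²; A₂ = 42 km² = 4.2 × 10^7 m²
ΔV₁ = 0.053 × 1.1 × 10^8 × 6.5 = 3.789 × 10^7 m³
ΔV₂ = 0.21 × 4.2 × 10^7 × 6.5 = 5.733 × 10^7 m³
ΔV = ΔV₁ + ΔV₂ = 9.523 × 10^7 m³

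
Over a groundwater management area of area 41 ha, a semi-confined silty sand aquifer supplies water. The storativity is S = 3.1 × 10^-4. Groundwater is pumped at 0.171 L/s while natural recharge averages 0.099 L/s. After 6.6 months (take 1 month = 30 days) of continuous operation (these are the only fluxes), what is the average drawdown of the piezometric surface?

A = 41 ha = 4.1 × 10^5 m²
Net abstraction = 0.171 − 0.099 = 0.072 L/s
Q_net = 0.072 L/s = 6.221 m³/d
t = 6.6 months = 198 d
ΔV = Q × t = 6.221 m³/d × 198 d = 1232 m³
Δh = ΔV / (S × A) = 1232 / (3.1 × 10^-4 × 4.1 × 10^5) = 9.691 m

Δh ≈ 9.69 m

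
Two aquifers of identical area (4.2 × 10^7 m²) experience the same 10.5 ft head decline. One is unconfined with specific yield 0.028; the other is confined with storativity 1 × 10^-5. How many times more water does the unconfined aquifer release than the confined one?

Δh = 10.5 ft = 3.2 m
Unconfined: ΔV_u = Sy × A × Δh = 0.028 × 4.2 × 10^7 × 3.2 = 3.764 × 10^6 m³
Confined: ΔV_c = S × A × Δh = 1 × 10^-5 × 4.2 × 10^7 × 3.2 = 1344 m³
Ratio = ΔV_u / ΔV_c = Sy / S = 0.028 / 1 × 10^-5 = 2800

ΔV_u / ΔV_c ≈ 2800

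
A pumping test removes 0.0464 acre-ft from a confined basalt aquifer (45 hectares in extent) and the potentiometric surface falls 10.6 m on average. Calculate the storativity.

A = 45 hectares = 4.5 × 10^5 m²
ΔV = 0.0464 acre-ft = 57.23 m³
S = ΔV / (A × Δh) = 57.23 m³ / (4.5 × 10^5 m² × 10.6 m) = 1.2 × 10^-5

S ≈ 1.2 × 10^-5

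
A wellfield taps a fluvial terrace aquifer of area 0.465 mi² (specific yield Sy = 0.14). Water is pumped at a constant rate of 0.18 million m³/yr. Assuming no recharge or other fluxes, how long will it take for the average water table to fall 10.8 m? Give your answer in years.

t ≈ 10.1 years

A = 0.465 mi² = 1.204 × 10^6 m²
ΔV = Sy × A × Δh = 0.14 × 1.204 × 10^6 × 10.8 = 1.821 × 10^6 m³
Q = 0.18 million m³/yr = 493.2 m³/d
t = ΔV / Q = 1.821 × 10^6 m³ / 493.2 m³/d = 3693 d
t = 3693 d ≈ 10.12 years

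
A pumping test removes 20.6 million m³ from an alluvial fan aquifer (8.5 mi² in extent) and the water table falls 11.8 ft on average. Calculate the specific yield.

A = 8.5 mi² = 2.201 × 10^7 m²
Δh = 11.8 ft = 3.597 m
ΔV = 20.6 million m³ = 2.06 × 10^7 m³
Sy = ΔV / (A × Δh) = 2.06 × 10^7 m³ / (2.201 × 10^7 m² × 3.597 m) = 0.2602

Sy ≈ 0.26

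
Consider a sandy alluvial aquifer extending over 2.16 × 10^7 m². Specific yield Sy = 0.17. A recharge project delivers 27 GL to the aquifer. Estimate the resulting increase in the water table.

Δh ≈ 7.35 m

ΔV = 27 GL = 2.7 × 10^7 m³
Δh = ΔV / (Sy × A) = 2.7 × 10^7 m³ / (0.17 × 2.16 × 10^7 m²) = 7.353 m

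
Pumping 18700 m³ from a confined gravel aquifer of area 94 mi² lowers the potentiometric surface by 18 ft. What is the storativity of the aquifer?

S ≈ 1.4 × 10^-5

A = 94 mi² = 2.435 × 10^8 m²
Δh = 18 ft = 5.486 m
S = ΔV / (A × Δh) = 18700 m³ / (2.435 × 10^8 m² × 5.486 m) = 1.4 × 10^-5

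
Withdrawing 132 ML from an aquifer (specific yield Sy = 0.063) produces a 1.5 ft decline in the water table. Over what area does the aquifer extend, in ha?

A ≈ 458 ha

Δh = 1.5 ft = 0.4572 m
ΔV = 132 ML = 1.32 × 10^5 m³
A = ΔV / (Sy × Δh) = 1.32 × 10^5 / (0.063 × 0.4572) = 4.583 × 10^6 m²
A = 4.583 × 10^6 m² = 458.3 ha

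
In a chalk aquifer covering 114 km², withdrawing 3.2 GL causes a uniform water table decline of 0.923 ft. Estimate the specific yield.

Sy ≈ 0.1

A = 114 km² = 1.14 × 10^8 m²
Δh = 0.923 ft = 0.2813 m
ΔV = 3.2 GL = 3.2 × 10^6 m³
Sy = ΔV / (A × Δh) = 3.2 × 10^6 m³ / (1.14 × 10^8 m² × 0.2813 m) = 0.09978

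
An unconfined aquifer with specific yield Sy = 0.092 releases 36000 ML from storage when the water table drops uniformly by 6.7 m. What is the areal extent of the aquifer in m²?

A ≈ 5.84 × 10^7 m²

ΔV = 36000 ML = 3.6 × 10^7 m³
A = ΔV / (Sy × Δh) = 3.6 × 10^7 / (0.092 × 6.7) = 5.84 × 10^7 m²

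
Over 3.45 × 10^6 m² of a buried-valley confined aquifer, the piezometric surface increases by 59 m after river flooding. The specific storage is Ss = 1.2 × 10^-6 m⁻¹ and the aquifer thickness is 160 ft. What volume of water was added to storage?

ΔV ≈ 11900 m³

b = 160 ft = 48.77 m
S = Ss × b = 1.2 × 10^-6 m⁻¹ × 48.77 m = 5.852 × 10^-5
ΔV = S × A × Δh = 5.852 × 10^-5 × 3.45 × 10^6 m² × 59 m = 11910 m³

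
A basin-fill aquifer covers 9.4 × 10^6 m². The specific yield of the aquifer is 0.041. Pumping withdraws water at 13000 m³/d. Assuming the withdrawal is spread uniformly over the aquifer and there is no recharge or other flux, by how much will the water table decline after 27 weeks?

Δh ≈ 6.38 m

t = 27 weeks = 189 d
ΔV = Q × t = 13000 m³/d × 189 d = 2.457 × 10^6 m³
Δh = ΔV / (Sy × A) = 2.457 × 10^6 / (0.041 × 9.4 × 10^6) = 6.375 m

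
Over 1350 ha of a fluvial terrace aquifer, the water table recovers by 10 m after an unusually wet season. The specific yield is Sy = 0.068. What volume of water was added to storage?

A = 1350 ha = 1.35 × 10^7 m²
ΔV = Sy × A × Δh = 0.068 × 1.35 × 10^7 m² × 10 m = 9.18 × 10^6 m³

ΔV ≈ 9.18 × 10^6 m³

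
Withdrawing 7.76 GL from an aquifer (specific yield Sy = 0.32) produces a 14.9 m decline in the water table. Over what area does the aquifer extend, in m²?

A ≈ 1.63 × 10^6 m²

ΔV = 7.76 GL = 7.76 × 10^6 m³
A = ΔV / (Sy × Δh) = 7.76 × 10^6 / (0.32 × 14.9) = 1.628 × 10^6 m²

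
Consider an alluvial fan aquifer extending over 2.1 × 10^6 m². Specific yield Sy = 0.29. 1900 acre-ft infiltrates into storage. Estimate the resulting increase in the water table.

ΔV = 1900 acre-ft = 2.344 × 10^6 m³
Δh = ΔV / (Sy × A) = 2.344 × 10^6 m³ / (0.29 × 2.1 × 10^6 m²) = 3.848 m

Δh ≈ 3.85 m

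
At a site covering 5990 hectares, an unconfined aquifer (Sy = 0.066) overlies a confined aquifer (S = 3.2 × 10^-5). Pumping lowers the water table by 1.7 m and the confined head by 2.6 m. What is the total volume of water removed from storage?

ΔV ≈ 6.73 × 10^6 m³

A = 5990 hectares = 5.99 × 10^7 m²
Unconfined: ΔV_u = Sy × A × Δh_u = 0.066 × 5.99 × 10^7 × 1.7 = 6.721 × 10^6 m³
Confined: ΔV_c = S × A × Δh_c = 3.2 × 10^-5 × 5.99 × 10^7 × 2.6 = 4984 m³
Total ΔV = 6.721 × 10^6 + 4984 = 6.726 × 10^6 m³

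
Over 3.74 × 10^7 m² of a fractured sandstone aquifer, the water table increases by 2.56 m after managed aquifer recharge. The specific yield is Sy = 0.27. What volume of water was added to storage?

ΔV ≈ 2.59 × 10^7 m³

ΔV = Sy × A × Δh = 0.27 × 3.74 × 10^7 m² × 2.56 m = 2.585 × 10^7 m³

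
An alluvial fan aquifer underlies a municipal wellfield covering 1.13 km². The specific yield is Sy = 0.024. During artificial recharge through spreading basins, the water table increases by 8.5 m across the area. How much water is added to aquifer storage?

ΔV ≈ 2.31 × 10^5 m³

A = 1.13 km² = 1.13 × 10^6 m²
ΔV = Sy × A × Δh = 0.024 × 1.13 × 10^6 m² × 8.5 m = 2.305 × 10^5 m³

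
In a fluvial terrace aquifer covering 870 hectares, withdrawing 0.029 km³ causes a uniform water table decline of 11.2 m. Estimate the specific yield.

A = 870 hectares = 8.7 × 10^6 m²
ΔV = 0.029 km³ = 2.9 × 10^7 m³
Sy = ΔV / (A × Δh) = 2.9 × 10^7 m³ / (8.7 × 10^6 m² × 11.2 m) = 0.2976

Sy ≈ 0.3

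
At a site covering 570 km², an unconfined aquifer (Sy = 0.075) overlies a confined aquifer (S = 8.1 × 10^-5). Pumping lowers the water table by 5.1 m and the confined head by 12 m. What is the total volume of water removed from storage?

ΔV ≈ 2.19 × 10^8 m³

A = 570 km² = 5.7 × 10^8 m²
Unconfined: ΔV_u = Sy × A × Δh_u = 0.075 × 5.7 × 10^8 × 5.1 = 2.18 × 10^8 m³
Confined: ΔV_c = S × A × Δh_c = 8.1 × 10^-5 × 5.7 × 10^8 × 12 = 5.54 × 10^5 m³
Total ΔV = 2.18 × 10^8 + 5.54 × 10^5 = 2.186 × 10^8 m³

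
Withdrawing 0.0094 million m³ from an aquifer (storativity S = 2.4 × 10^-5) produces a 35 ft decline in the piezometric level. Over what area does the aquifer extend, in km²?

Δh = 35 ft = 10.67 m
ΔV = 0.0094 million m³ = 9400 m³
A = ΔV / (S × Δh) = 9400 / (2.4 × 10^-5 × 10.67) = 3.671 × 10^7 m²
A = 3.671 × 10^7 m² = 36.71 km²

A ≈ 36.7 km²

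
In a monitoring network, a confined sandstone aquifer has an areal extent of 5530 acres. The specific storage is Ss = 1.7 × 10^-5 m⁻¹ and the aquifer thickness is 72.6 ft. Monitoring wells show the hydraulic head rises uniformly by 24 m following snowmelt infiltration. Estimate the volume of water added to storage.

b = 72.6 ft = 22.13 m
S = Ss × b = 1.7 × 10^-5 m⁻¹ × 22.13 m = 3.762 × 10^-4
A = 5530 acres = 2.238 × 10^7 m²
ΔV = S × A × Δh = 3.762 × 10^-4 × 2.238 × 10^7 m² × 24 m = 2.02 × 10^5 m³

ΔV ≈ 2.02 × 10^5 m³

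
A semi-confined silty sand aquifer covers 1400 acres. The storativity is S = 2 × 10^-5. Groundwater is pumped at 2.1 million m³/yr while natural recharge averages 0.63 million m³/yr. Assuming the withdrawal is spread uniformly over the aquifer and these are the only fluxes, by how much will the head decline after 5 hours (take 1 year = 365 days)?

Δh ≈ 7.4 m

A = 1400 acres = 5.666 × 10^6 m²
Net abstraction = 2.1 − 0.63 = 1.47 million m³/yr
Q_net = 1.47 million m³/yr = 4027 m³/d
t = 5 hours = 0.2083 d
ΔV = Q × t = 4027 m³/d × 0.2083 d = 839 m³
Δh = ΔV / (S × A) = 839 / (2 × 10^-5 × 5.666 × 10^6) = 7.405 m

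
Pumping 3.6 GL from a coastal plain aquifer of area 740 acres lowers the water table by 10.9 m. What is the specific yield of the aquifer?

Sy ≈ 0.11

A = 740 acres = 2.995 × 10^6 m²
ΔV = 3.6 GL = 3.6 × 10^6 m³
Sy = ΔV / (A × Δh) = 3.6 × 10^6 m³ / (2.995 × 10^6 m² × 10.9 m) = 0.1103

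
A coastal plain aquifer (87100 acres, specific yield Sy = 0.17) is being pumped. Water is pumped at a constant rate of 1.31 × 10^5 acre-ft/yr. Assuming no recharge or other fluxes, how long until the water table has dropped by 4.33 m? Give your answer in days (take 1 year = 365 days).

t ≈ 586 days

A = 87100 acres = 3.525 × 10^8 m²
ΔV = Sy × A × Δh = 0.17 × 3.525 × 10^8 × 4.33 = 2.595 × 10^8 m³
Q = 1.31 × 10^5 acre-ft/yr = 4.427 × 10^5 m³/d
t = ΔV / Q = 2.595 × 10^8 m³ / 4.427 × 10^5 m³/d = 586.1 d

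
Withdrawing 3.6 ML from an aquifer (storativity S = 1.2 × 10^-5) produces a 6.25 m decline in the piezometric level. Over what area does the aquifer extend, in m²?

ΔV = 3.6 ML = 3600 m³
A = ΔV / (S × Δh) = 3600 / (1.2 × 10^-5 × 6.25) = 4.8 × 10^7 m²

A ≈ 4.8 × 10^7 m²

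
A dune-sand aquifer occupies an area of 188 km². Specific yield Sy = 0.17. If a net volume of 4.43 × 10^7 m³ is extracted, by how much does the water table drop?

Δh ≈ 1.39 m

A = 188 km² = 1.88 × 10^8 m²
Δh = ΔV / (Sy × A) = 4.43 × 10^7 m³ / (0.17 × 1.88 × 10^8 m²) = 1.386 m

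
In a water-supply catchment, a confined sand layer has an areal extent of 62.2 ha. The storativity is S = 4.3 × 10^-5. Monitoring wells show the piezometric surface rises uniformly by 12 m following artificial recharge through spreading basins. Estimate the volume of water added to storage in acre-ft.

A = 62.2 ha = 6.22 × 10^5 m²
ΔV = S × A × Δh = 4.3 × 10^-5 × 6.22 × 10^5 m² × 12 m = 321 m³
ΔV = 321 m³ = 0.2602 acre-ft

ΔV ≈ 0.26 acre-ft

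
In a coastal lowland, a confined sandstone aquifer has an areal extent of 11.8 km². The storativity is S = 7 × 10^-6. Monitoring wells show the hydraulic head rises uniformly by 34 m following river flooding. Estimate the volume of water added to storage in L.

ΔV ≈ 2.81 × 10^6 L

A = 11.8 km² = 1.18 × 10^7 m²
ΔV = S × A × Δh = 7 × 10^-6 × 1.18 × 10^7 m² × 34 m = 2808 m³
ΔV = 2808 m³ = 2.808 × 10^6 L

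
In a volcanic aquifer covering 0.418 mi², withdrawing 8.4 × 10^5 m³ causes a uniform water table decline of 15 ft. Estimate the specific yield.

A = 0.418 mi² = 1.083 × 10^6 m²
Δh = 15 ft = 4.572 m
Sy = ΔV / (A × Δh) = 8.4 × 10^5 m³ / (1.083 × 10^6 m² × 4.572 m) = 0.1697

Sy ≈ 0.17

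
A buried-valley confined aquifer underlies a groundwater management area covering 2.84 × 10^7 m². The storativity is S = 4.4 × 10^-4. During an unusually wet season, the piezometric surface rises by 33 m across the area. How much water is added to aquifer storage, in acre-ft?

ΔV = S × A × Δh = 4.4 × 10^-4 × 2.84 × 10^7 m² × 33 m = 4.124 × 10^5 m³
ΔV = 4.124 × 10^5 m³ = 334.3 acre-ft

ΔV ≈ 334 acre-ft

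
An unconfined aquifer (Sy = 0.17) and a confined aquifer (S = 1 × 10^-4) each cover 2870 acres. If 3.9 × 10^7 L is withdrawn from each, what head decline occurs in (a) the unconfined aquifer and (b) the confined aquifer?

Δh_u ≈ 0.0198 m; Δh_c ≈ 33.6 m

A = 2870 acres = 1.161 × 10^7 m²
ΔV = 3.9 × 10^7 L = 39000 m³
Unconfined: Δh_u = ΔV/(Sy·A) = 39000/(0.17 × 1.161 × 10^7) = 0.01975 m
Confined: Δh_c = ΔV/(S·A) = 39000/(1 × 10^-4 × 1.161 × 10^7) = 33.58 m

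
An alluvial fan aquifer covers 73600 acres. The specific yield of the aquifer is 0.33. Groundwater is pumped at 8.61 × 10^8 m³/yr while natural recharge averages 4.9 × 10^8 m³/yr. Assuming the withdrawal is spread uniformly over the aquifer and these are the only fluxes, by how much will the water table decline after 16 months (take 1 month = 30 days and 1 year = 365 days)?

A = 73600 acres = 2.978 × 10^8 m²
Net abstraction = 8.61 × 10^8 − 4.9 × 10^8 = 3.71 × 10^8 m³/yr
Q_net = 3.71 × 10^8 m³/yr = 1.016 × 10^6 m³/d
t = 16 months = 480 d
ΔV = Q × t = 1.016 × 10^6 m³/d × 480 d = 4.879 × 10^8 m³
Δh = ΔV / (Sy × A) = 4.879 × 10^8 / (0.33 × 2.978 × 10^8) = 4.964 m

Δh ≈ 4.96 m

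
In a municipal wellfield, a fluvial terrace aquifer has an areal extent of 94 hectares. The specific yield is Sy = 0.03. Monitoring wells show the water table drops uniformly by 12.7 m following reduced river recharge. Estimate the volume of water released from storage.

A = 94 hectares = 9.4 × 10^5 m²
ΔV = Sy × A × Δh = 0.03 × 9.4 × 10^5 m² × 12.7 m = 3.581 × 10^5 m³

ΔV ≈ 3.58 × 10^5 m³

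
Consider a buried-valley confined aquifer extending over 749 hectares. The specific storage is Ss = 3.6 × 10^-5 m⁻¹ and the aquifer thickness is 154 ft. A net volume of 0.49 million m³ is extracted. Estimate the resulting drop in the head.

Δh ≈ 38.7 m

b = 154 ft = 46.94 m
S = Ss × b = 3.6 × 10^-5 m⁻¹ × 46.94 m = 1.69 × 10^-3
A = 749 hectares = 7.49 × 10^6 m²
ΔV = 0.49 million m³ = 4.9 × 10^5 m³
Δh = ΔV / (S × A) = 4.9 × 10^5 m³ / (0.00169 × 7.49 × 10^6 m²) = 38.71 m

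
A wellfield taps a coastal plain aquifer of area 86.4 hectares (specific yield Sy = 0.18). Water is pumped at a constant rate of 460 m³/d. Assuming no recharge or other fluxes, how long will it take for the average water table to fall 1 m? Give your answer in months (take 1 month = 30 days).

A = 86.4 hectares = 8.64 × 10^5 m²
ΔV = Sy × A × Δh = 0.18 × 8.64 × 10^5 × 1 = 1.555 × 10^5 m³
t = ΔV / Q = 1.555 × 10^5 m³ / 460 m³/d = 338.1 d
t = 338.1 d ≈ 11.27 months

t ≈ 11.3 months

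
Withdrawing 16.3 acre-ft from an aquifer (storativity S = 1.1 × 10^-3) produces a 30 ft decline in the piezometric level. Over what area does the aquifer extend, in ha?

A ≈ 200 ha

Δh = 30 ft = 9.144 m
ΔV = 16.3 acre-ft = 20110 m³
A = ΔV / (S × Δh) = 20110 / (0.0011 × 9.144) = 1.999 × 10^6 m²
A = 1.999 × 10^6 m² = 199.9 ha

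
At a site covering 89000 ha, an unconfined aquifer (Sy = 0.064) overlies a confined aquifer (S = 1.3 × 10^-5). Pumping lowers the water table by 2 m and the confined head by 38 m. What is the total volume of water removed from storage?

A = 89000 ha = 8.9 × 10^8 m²
Unconfined: ΔV_u = Sy × A × Δh_u = 0.064 × 8.9 × 10^8 × 2 = 1.139 × 10^8 m³
Confined: ΔV_c = S × A × Δh_c = 1.3 × 10^-5 × 8.9 × 10^8 × 38 = 4.397 × 10^5 m³
Total ΔV = 1.139 × 10^8 + 4.397 × 10^5 = 1.144 × 10^8 m³

ΔV ≈ 1.14 × 10^8 m³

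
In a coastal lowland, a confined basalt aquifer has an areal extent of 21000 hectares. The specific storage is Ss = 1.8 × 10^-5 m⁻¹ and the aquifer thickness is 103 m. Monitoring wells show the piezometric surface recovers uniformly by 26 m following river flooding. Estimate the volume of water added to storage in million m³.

ΔV ≈ 10.1 million m³

S = Ss × b = 1.8 × 10^-5 m⁻¹ × 103 m = 1.854 × 10^-3
A = 21000 hectares = 2.1 × 10^8 m²
ΔV = S × A × Δh = 0.001854 × 2.1 × 10^8 m² × 26 m = 1.012 × 10^7 m³
ΔV = 1.012 × 10^7 m³ = 10.12 million m³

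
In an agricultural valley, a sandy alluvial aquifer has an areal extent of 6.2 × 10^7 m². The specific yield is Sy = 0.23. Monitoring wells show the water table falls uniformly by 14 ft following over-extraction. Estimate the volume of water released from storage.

Δh = 14 ft = 4.267 m
ΔV = Sy × A × Δh = 0.23 × 6.2 × 10^7 m² × 4.267 m = 6.085 × 10^7 m³

ΔV ≈ 6.09 × 10^7 m³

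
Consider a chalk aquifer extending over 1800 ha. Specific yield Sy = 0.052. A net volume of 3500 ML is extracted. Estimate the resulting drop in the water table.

Δh ≈ 3.74 m

A = 1800 ha = 1.8 × 10^7 m²
ΔV = 3500 ML = 3.5 × 10^6 m³
Δh = ΔV / (Sy × A) = 3.5 × 10^6 m³ / (0.052 × 1.8 × 10^7 m²) = 3.739 m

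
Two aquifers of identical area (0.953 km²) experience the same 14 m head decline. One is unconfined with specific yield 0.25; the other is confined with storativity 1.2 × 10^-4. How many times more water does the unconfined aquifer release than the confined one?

ΔV_u / ΔV_c ≈ 2080

A = 0.953 km² = 9.53 × 10^5 m²
Unconfined: ΔV_u = Sy × A × Δh = 0.25 × 9.53 × 10^5 × 14 = 3.336 × 10^6 m³
Confined: ΔV_c = S × A × Δh = 1.2 × 10^-4 × 9.53 × 10^5 × 14 = 1601 m³
Ratio = ΔV_u / ΔV_c = Sy / S = 0.25 / 1.2 × 10^-4 = 2083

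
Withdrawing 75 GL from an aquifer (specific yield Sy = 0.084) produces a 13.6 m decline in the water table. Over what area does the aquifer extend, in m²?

A ≈ 6.57 × 10^7 m²

ΔV = 75 GL = 7.5 × 10^7 m³
A = ΔV / (Sy × Δh) = 7.5 × 10^7 / (0.084 × 13.6) = 6.565 × 10^7 m²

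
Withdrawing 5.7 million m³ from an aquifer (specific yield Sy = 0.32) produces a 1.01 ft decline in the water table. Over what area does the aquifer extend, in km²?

Δh = 1.01 ft = 0.3078 m
ΔV = 5.7 million m³ = 5.7 × 10^6 m³
A = ΔV / (Sy × Δh) = 5.7 × 10^6 / (0.32 × 0.3078) = 5.786 × 10^7 m²
A = 5.786 × 10^7 m² = 57.86 km²

A ≈ 57.9 km²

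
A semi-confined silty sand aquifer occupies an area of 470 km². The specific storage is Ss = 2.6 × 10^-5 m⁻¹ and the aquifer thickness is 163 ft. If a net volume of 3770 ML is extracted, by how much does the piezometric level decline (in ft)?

b = 163 ft = 49.68 m
S = Ss × b = 2.6 × 10^-5 m⁻¹ × 49.68 m = 1.292 × 10^-3
A = 470 km² = 4.7 × 10^8 m²
ΔV = 3770 ML = 3.77 × 10^6 m³
Δh = ΔV / (S × A) = 3.77 × 10^6 m³ / (0.001292 × 4.7 × 10^8 m²) = 6.21 m
Δh = 6.21 m = 20.37 ft

Δh ≈ 20.4 ft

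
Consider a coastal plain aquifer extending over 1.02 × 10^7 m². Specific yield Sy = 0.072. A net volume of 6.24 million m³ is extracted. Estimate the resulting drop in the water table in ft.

Δh ≈ 27.9 ft

ΔV = 6.24 million m³ = 6.24 × 10^6 m³
Δh = ΔV / (Sy × A) = 6.24 × 10^6 m³ / (0.072 × 1.02 × 10^7 m²) = 8.497 m
Δh = 8.497 m = 27.88 ft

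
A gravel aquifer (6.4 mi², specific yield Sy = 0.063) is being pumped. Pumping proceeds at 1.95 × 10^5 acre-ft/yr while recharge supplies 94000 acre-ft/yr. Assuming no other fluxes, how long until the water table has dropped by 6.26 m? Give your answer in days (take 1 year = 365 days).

A = 6.4 mi² = 1.658 × 10^7 m²
ΔV = Sy × A × Δh = 0.063 × 1.658 × 10^7 × 6.26 = 6.537 × 10^6 m³
Net withdrawal = 1.95 × 10^5 − 94000 = 1.01 × 10^5 acre-ft/yr = 3.413 × 10^5 m³/d
t = ΔV / Q = 6.537 × 10^6 m³ / 3.413 × 10^5 m³/d = 19.15 d

t ≈ 19.2 days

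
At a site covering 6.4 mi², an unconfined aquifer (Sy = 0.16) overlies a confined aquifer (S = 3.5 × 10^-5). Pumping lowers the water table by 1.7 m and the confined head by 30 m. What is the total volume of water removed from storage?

ΔV ≈ 4.53 × 10^6 m³

A = 6.4 mi² = 1.658 × 10^7 m²
Unconfined: ΔV_u = Sy × A × Δh_u = 0.16 × 1.658 × 10^7 × 1.7 = 4.509 × 10^6 m³
Confined: ΔV_c = S × A × Δh_c = 3.5 × 10^-5 × 1.658 × 10^7 × 30 = 17400 m³
Total ΔV = 4.509 × 10^6 + 17400 = 4.526 × 10^6 m³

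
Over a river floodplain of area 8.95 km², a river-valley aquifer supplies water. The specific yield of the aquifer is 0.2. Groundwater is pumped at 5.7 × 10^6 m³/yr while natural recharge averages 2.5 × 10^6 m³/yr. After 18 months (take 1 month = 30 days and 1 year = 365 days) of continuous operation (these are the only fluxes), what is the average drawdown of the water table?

Δh ≈ 2.64 m

A = 8.95 km² = 8.95 × 10^6 m²
Net abstraction = 5.7 × 10^6 − 2.5 × 10^6 = 3.2 × 10^6 m³/yr
Q_net = 3.2 × 10^6 m³/yr = 8767 m³/d
t = 18 months = 540 d
ΔV = Q × t = 8767 m³/d × 540 d = 4.734 × 10^6 m³
Δh = ΔV / (Sy × A) = 4.734 × 10^6 / (0.2 × 8.95 × 10^6) = 2.645 m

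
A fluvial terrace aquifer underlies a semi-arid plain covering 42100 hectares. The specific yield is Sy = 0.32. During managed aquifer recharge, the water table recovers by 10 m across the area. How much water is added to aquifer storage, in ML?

A = 42100 hectares = 4.21 × 10^8 m²
ΔV = Sy × A × Δh = 0.32 × 4.21 × 10^8 m² × 10 m = 1.347 × 10^9 m³
ΔV = 1.347 × 10^9 m³ = 1.347 × 10^6 ML

ΔV ≈ 1.35 × 10^6 ML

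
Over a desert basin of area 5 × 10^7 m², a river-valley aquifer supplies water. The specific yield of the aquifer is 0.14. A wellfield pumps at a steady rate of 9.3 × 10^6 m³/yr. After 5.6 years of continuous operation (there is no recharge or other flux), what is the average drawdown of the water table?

Q = 9.3 × 10^6 m³/yr = 25480 m³/d
t = 5.6 years = 2044 d
ΔV = Q × t = 25480 m³/d × 2044 d = 5.208 × 10^7 m³
Δh = ΔV / (Sy × A) = 5.208 × 10^7 / (0.14 × 5 × 10^7) = 7.44 m

Δh ≈ 7.44 m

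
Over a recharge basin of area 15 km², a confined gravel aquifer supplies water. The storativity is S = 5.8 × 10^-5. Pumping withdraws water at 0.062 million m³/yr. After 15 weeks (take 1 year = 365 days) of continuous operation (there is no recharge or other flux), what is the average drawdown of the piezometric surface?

Δh ≈ 20.5 m

A = 15 km² = 1.5 × 10^7 m²
Q = 0.062 million m³/yr = 169.9 m³/d
t = 15 weeks = 105 d
ΔV = Q × t = 169.9 m³/d × 105 d = 17840 m³
Δh = ΔV / (S × A) = 17840 / (5.8 × 10^-5 × 1.5 × 10^7) = 20.5 m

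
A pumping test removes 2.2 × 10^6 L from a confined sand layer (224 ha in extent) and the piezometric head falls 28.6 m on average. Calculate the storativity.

A = 224 ha = 2.24 × 10^6 m²
ΔV = 2.2 × 10^6 L = 2200 m³
S = ΔV / (A × Δh) = 2200 m³ / (2.24 × 10^6 m² × 28.6 m) = 3.434 × 10^-5

S ≈ 3.4 × 10^-5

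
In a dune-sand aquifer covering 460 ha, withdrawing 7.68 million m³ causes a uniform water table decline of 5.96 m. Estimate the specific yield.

A = 460 ha = 4.6 × 10^6 m²
ΔV = 7.68 million m³ = 7.68 × 10^6 m³
Sy = ΔV / (A × Δh) = 7.68 × 10^6 m³ / (4.6 × 10^6 m² × 5.96 m) = 0.2801

Sy ≈ 0.28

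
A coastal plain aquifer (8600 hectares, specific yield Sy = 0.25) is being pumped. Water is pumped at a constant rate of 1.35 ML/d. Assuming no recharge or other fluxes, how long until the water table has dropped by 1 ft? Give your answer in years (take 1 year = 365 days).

t ≈ 13.3 years

A = 8600 hectares = 8.6 × 10^7 m²
Δh = 1 ft = 0.3048 m
ΔV = Sy × A × Δh = 0.25 × 8.6 × 10^7 × 0.3048 = 6.553 × 10^6 m³
Q = 1.35 ML/d = 1350 m³/d
t = ΔV / Q = 6.553 × 10^6 m³ / 1350 m³/d = 4854 d
t = 4854 d ≈ 13.3 years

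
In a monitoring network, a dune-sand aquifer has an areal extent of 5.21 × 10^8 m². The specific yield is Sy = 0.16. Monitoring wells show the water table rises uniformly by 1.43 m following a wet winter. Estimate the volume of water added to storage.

ΔV = Sy × A × Δh = 0.16 × 5.21 × 10^8 m² × 1.43 m = 1.192 × 10^8 m³

ΔV ≈ 1.19 × 10^8 m³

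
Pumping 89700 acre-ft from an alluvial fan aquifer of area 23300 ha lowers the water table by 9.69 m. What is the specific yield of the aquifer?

Sy ≈ 0.049

A = 23300 ha = 2.33 × 10^8 m²
ΔV = 89700 acre-ft = 1.106 × 10^8 m³
Sy = ΔV / (A × Δh) = 1.106 × 10^8 m³ / (2.33 × 10^8 m² × 9.69 m) = 0.04901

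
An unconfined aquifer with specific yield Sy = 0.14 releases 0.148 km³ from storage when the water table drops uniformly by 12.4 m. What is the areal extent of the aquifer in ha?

ΔV = 0.148 km³ = 1.48 × 10^8 m³
A = ΔV / (Sy × Δh) = 1.48 × 10^8 / (0.14 × 12.4) = 8.525 × 10^7 m²
A = 8.525 × 10^7 m² = 8525 ha

A ≈ 8530 ha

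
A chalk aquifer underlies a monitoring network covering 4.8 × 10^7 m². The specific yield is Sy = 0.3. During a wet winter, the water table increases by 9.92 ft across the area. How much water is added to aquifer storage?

ΔV ≈ 4.35 × 10^7 m³

Δh = 9.92 ft = 3.024 m
ΔV = Sy × A × Δh = 0.3 × 4.8 × 10^7 m² × 3.024 m = 4.354 × 10^7 m³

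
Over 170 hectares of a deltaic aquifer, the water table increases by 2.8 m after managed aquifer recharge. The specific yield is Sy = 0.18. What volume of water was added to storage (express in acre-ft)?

ΔV ≈ 695 acre-ft

A = 170 hectares = 1.7 × 10^6 m²
ΔV = Sy × A × Δh = 0.18 × 1.7 × 10^6 m² × 2.8 m = 8.568 × 10^5 m³
ΔV = 8.568 × 10^5 m³ = 694.6 acre-ft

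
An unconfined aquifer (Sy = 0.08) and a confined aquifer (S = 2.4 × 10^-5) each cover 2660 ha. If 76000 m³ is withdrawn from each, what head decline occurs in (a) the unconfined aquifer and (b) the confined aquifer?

A = 2660 ha = 2.66 × 10^7 m²
Unconfined: Δh_u = ΔV/(Sy·A) = 76000/(0.08 × 2.66 × 10^7) = 0.03571 m
Confined: Δh_c = ΔV/(S·A) = 76000/(2.4 × 10^-5 × 2.66 × 10^7) = 119 m

Δh_u ≈ 0.0357 m; Δh_c ≈ 119 m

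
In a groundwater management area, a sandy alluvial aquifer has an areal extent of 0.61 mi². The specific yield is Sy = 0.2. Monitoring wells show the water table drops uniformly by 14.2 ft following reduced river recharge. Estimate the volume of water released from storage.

ΔV ≈ 1.37 × 10^6 m³

A = 0.61 mi² = 1.58 × 10^6 m²
Δh = 14.2 ft = 4.328 m
ΔV = Sy × A × Δh = 0.2 × 1.58 × 10^6 m² × 4.328 m = 1.368 × 10^6 m³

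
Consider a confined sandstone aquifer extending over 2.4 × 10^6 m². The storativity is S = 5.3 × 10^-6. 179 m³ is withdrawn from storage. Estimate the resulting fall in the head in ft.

Δh = ΔV / (S × A) = 179 m³ / (5.3 × 10^-6 × 2.4 × 10^6 m²) = 14.07 m
Δh = 14.07 m = 46.17 ft

Δh ≈ 46.2 ft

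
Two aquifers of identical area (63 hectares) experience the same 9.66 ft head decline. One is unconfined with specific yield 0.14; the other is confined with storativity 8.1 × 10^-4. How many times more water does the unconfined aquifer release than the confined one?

A = 63 hectares = 6.3 × 10^5 m²
Δh = 9.66 ft = 2.944 m
Unconfined: ΔV_u = Sy × A × Δh = 0.14 × 6.3 × 10^5 × 2.944 = 2.597 × 10^5 m³
Confined: ΔV_c = S × A × Δh = 8.1 × 10^-4 × 6.3 × 10^5 × 2.944 = 1503 m³
Ratio = ΔV_u / ΔV_c = Sy / S = 0.14 / 8.1 × 10^-4 = 172.8

ΔV_u / ΔV_c ≈ 173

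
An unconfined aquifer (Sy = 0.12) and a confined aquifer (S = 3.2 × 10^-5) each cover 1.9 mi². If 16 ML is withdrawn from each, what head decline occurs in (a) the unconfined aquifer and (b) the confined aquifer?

Δh_u ≈ 0.0271 m; Δh_c ≈ 102 m

A = 1.9 mi² = 4.921 × 10^6 m²
ΔV = 16 ML = 16000 m³
Unconfined: Δh_u = ΔV/(Sy·A) = 16000/(0.12 × 4.921 × 10^6) = 0.02709 m
Confined: Δh_c = ΔV/(S·A) = 16000/(3.2 × 10^-5 × 4.921 × 10^6) = 101.6 m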